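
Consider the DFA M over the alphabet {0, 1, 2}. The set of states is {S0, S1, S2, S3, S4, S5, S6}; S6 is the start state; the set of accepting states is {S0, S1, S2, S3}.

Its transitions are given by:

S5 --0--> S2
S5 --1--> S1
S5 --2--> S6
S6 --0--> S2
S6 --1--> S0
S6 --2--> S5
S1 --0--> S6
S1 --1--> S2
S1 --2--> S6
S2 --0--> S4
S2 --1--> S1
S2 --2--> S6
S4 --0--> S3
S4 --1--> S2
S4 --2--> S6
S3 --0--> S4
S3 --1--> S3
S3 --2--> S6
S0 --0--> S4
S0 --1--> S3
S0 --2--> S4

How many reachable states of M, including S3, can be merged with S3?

4

Every state is reachable, so we keep all 7.
Initial partition by acceptance: {S0,S1,S2,S3} | {S4,S5,S6}.
Stable partition: {S0,S1,S2,S3} | {S4,S5,S6} — 2 equivalence classes.
The equivalence class containing S3 is {S0,S1,S2,S3}, of size 4.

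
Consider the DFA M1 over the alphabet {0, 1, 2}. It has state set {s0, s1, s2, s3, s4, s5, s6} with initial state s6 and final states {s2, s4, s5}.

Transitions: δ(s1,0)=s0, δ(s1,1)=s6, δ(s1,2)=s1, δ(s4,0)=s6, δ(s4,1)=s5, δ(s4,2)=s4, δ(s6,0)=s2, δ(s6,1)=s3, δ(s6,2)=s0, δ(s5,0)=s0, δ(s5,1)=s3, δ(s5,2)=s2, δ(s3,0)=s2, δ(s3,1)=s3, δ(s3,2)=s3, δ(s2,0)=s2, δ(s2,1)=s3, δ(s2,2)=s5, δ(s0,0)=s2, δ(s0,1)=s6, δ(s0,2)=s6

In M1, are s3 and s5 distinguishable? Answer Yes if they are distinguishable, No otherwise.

Yes

States {s1,s4} cannot be reached from the start state, so discard them.
Initial partition by acceptance: {s2,s5} | {s0,s3,s6}.
Refine {s2,s5} on symbol 0: members go to different blocks, giving {s2} and {s5}.
Stable partition: {s2} | {s0,s3,s6} | {s5} — 3 equivalence classes.
s3 and s5 end up in different blocks, so they are distinguishable. For instance, the string 'ε' is accepted from only s5.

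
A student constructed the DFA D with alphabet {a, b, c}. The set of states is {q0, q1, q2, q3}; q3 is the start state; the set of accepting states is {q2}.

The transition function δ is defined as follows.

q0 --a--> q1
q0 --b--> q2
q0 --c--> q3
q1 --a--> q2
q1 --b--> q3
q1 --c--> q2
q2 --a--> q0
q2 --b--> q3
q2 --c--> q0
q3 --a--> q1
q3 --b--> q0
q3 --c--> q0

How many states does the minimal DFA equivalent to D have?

Every state is reachable, so we keep all 4.
P0 = {q2} | {q0,q1,q3}.
Split {q0,q1,q3} by δ(·,a) → {q0,q3} and {q1}.
Refine {q0,q3} on symbol b: members go to different blocks, giving {q0} and {q3}.
No further refinement is possible. Final partition (4 blocks): {q2} | {q0} | {q1} | {q3}.

4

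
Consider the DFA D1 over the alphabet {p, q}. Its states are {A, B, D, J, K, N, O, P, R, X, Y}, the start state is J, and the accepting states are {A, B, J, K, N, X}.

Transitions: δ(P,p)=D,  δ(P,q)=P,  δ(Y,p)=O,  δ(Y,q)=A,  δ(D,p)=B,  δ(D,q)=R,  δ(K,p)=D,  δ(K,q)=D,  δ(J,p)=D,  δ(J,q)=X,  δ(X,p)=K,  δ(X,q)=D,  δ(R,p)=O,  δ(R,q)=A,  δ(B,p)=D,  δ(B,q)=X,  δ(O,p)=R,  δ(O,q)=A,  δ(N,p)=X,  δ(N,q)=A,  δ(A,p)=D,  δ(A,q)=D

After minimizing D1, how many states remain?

States {N,P,Y} cannot be reached from the start state, so discard them.
Start with accepting vs non-accepting: {A,B,J,K,X} | {D,O,R}.
Refine {A,B,J,K,X} on symbol p: members go to different blocks, giving {A,B,J,K} and {X}.
Refine {A,B,J,K} on symbol q: members go to different blocks, giving {A,K} and {B,J}.
Refine {D,O,R} on symbol p: members go to different blocks, giving {O,R} and {D}.
Stable partition: {A,K} | {O,R} | {X} | {B,J} | {D} — 5 equivalence classes.

5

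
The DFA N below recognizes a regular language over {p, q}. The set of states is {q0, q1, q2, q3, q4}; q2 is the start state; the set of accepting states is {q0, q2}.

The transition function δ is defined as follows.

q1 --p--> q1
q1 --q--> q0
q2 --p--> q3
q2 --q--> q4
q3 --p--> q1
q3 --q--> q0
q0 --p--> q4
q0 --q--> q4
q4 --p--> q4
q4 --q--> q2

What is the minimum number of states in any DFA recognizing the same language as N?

2

Initial partition by acceptance: {q0,q2} | {q1,q3,q4}.
The partition is now stable with 2 blocks: {q0,q2} | {q1,q3,q4}.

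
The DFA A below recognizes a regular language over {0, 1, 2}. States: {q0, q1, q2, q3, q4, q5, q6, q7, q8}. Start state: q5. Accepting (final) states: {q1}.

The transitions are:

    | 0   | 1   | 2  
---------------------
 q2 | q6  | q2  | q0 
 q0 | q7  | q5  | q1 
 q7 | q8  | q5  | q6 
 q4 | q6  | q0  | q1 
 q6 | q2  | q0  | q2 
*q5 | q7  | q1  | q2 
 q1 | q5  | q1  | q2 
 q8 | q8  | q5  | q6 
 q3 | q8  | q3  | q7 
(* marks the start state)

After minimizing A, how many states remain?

6

First remove the unreachable states {q3,q4}; 7 states remain.
Initial partition by acceptance: {q1} | {q0,q2,q5,q6,q7,q8}.
On input 1, block {q0,q2,q5,q6,q7,q8} splits into {q0,q2,q6,q7,q8} and {q5}.
Refine {q0,q2,q6,q7,q8} on symbol 1: members go to different blocks, giving {q0,q7,q8} and {q2,q6}.
On input 2, block {q0,q7,q8} splits into {q7,q8} and {q0}.
Refine {q2,q6} on symbol 1: members go to different blocks, giving {q2} and {q6}.
Stable partition: {q1} | {q7,q8} | {q5} | {q2} | {q0} | {q6} — 6 equivalence classes.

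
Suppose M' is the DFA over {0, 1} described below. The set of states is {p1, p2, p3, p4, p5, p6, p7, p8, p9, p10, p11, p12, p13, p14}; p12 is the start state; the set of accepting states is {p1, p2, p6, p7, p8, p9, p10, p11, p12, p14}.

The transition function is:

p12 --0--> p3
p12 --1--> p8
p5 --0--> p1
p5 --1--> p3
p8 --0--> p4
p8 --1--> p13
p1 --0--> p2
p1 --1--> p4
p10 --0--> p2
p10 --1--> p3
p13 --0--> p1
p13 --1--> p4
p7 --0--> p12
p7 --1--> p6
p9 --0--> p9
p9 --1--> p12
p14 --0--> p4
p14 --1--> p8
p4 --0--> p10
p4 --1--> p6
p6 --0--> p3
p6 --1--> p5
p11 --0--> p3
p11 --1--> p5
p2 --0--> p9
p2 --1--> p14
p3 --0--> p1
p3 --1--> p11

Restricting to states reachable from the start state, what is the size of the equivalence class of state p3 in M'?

States {p7} cannot be reached from the start state, so discard them.
P0 = {p1,p2,p6,p8,p9,p10,p11,p12,p14} | {p3,p4,p5,p13}.
Split {p1,p2,p6,p8,p9,p10,p11,p12,p14} by δ(·,0) → {p6,p8,p11,p12,p14} and {p1,p2,p9,p10}.
Refine {p6,p8,p11,p12,p14} on symbol 1: members go to different blocks, giving {p6,p8,p11} and {p12,p14}.
Refine {p3,p4,p5,p13} on symbol 1: members go to different blocks, giving {p3,p4} and {p5,p13}.
Split {p1,p2,p9,p10} by δ(·,1) → {p1,p10} and {p2,p9}.
The partition is now stable with 6 blocks: {p6,p8,p11} | {p3,p4} | {p1,p10} | {p12,p14} | {p5,p13} | {p2,p9}.
The equivalence class containing p3 is {p3,p4}, of size 2.

2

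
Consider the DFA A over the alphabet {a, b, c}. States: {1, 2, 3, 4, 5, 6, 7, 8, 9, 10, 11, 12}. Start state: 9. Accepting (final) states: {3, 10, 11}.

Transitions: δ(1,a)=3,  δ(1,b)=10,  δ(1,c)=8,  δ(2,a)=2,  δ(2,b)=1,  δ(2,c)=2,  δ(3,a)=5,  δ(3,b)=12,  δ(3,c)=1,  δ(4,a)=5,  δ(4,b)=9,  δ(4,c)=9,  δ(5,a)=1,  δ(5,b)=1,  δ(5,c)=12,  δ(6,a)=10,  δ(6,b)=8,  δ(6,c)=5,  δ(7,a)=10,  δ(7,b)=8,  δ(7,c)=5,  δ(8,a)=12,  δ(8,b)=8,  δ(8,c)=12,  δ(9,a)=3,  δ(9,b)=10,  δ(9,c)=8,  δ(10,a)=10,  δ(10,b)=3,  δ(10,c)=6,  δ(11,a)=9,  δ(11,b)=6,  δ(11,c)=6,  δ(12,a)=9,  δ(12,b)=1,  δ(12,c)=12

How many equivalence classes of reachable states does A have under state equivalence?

Reachable states from the start: {1,3,5,6,8,9,10,12}. Unreachable: {2,4,7,11} — drop them.
P0 = {3,10} | {1,5,6,8,9,12}.
On input a, block {3,10} splits into {3} and {10}.
On input a, block {1,5,6,8,9,12} splits into {5,8,12} and {1,9} and {6}.
Split {5,8,12} by δ(·,a) → {5,12} and {8}.
No further refinement is possible. Final partition (6 blocks): {3} | {5,12} | {10} | {1,9} | {6} | {8}.

6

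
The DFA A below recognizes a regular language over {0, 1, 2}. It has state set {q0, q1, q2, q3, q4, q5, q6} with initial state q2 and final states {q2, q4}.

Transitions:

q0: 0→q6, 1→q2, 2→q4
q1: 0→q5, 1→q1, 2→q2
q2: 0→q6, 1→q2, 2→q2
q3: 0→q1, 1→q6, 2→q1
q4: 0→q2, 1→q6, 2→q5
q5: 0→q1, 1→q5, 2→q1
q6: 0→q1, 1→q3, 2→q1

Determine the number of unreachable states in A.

BFS from q2 reaches {q1, q2, q3, q5, q6}; the 2 state(s) q0, q4 are never visited.

2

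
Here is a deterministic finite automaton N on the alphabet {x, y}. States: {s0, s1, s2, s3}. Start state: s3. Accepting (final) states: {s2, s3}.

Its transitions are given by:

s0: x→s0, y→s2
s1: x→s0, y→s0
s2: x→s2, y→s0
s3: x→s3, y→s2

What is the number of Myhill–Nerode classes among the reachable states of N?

3

States {s1} cannot be reached from the start state, so discard them.
P0 = {s2,s3} | {s0}.
Split {s2,s3} by δ(·,y) → {s2} and {s3}.
The partition is now stable with 3 blocks: {s2} | {s0} | {s3}.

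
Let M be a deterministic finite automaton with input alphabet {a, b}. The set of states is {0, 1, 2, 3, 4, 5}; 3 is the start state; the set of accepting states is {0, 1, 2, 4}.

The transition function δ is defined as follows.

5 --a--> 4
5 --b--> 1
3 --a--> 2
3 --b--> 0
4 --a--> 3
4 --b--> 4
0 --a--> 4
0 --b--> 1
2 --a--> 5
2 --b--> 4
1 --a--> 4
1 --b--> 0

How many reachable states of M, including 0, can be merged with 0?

Start with accepting vs non-accepting: {0,1,2,4} | {3,5}.
Split {0,1,2,4} by δ(·,a) → {0,1} and {2,4}.
Stable partition: {0,1} | {3,5} | {2,4} — 3 equivalence classes.
State 0 belongs to the block {0,1}, which has 2 states.

2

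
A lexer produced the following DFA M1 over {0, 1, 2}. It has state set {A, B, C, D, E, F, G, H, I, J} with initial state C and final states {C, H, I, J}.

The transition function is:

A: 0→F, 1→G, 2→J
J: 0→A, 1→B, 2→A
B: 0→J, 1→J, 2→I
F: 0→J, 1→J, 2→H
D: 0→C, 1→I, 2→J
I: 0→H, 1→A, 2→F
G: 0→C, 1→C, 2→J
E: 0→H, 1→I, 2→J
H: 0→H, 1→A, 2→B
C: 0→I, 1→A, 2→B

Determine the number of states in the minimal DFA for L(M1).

5

First remove the unreachable states {D,E}; 8 states remain.
P0 = {C,H,I,J} | {A,B,F,G}.
Refine {C,H,I,J} on symbol 0: members go to different blocks, giving {C,H,I} and {J}.
Refine {A,B,F,G} on symbol 0: members go to different blocks, giving {B,F} and {A} and {G}.
Stable partition: {C,H,I} | {B,F} | {J} | {A} | {G} — 5 equivalence classes.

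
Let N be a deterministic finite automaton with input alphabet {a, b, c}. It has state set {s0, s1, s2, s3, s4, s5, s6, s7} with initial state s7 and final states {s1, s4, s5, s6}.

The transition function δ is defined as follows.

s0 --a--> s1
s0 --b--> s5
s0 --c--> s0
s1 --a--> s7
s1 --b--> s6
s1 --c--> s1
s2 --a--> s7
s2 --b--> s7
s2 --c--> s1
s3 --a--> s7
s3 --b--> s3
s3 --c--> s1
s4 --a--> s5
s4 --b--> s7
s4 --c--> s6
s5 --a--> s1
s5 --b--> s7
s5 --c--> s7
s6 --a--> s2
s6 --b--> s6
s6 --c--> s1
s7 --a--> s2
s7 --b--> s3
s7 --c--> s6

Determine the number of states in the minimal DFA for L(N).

Reachable states from the start: {s1,s2,s3,s6,s7}. Unreachable: {s0,s4,s5} — drop them.
Start with accepting vs non-accepting: {s1,s6} | {s2,s3,s7}.
The partition is now stable with 2 blocks: {s1,s6} | {s2,s3,s7}.

2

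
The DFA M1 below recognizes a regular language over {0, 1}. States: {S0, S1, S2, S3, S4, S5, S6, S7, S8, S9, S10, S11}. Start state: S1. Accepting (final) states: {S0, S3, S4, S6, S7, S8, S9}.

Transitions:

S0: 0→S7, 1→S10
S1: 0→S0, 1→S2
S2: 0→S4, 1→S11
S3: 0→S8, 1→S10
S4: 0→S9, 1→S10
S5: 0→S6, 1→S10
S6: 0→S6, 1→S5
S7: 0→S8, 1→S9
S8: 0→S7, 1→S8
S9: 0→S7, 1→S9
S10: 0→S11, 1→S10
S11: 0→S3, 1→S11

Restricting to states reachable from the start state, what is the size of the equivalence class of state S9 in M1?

3

States {S5,S6} cannot be reached from the start state, so discard them.
Initial partition by acceptance: {S0,S3,S4,S7,S8,S9} | {S1,S2,S10,S11}.
Refine {S0,S3,S4,S7,S8,S9} on symbol 1: members go to different blocks, giving {S0,S3,S4} and {S7,S8,S9}.
Refine {S1,S2,S10,S11} on symbol 0: members go to different blocks, giving {S1,S2,S11} and {S10}.
Stable partition: {S0,S3,S4} | {S1,S2,S11} | {S7,S8,S9} | {S10} — 4 equivalence classes.
The equivalence class containing S9 is {S7,S8,S9}, of size 3.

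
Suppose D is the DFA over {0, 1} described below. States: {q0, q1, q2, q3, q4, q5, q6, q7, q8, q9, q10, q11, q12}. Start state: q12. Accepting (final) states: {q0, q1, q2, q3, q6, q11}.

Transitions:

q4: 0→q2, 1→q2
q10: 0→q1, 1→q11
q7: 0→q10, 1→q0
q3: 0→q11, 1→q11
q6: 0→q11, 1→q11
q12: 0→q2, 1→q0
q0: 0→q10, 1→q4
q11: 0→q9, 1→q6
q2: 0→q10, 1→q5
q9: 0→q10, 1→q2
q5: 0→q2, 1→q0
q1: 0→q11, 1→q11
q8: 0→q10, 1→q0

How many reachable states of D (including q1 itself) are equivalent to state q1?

States {q3,q7,q8} cannot be reached from the start state, so discard them.
Initial partition by acceptance: {q0,q1,q2,q6,q11} | {q4,q5,q9,q10,q12}.
On input 0, block {q0,q1,q2,q6,q11} splits into {q0,q2,q11} and {q1,q6}.
Refine {q0,q2,q11} on symbol 1: members go to different blocks, giving {q0,q2} and {q11}.
Refine {q4,q5,q9,q10,q12} on symbol 0: members go to different blocks, giving {q4,q5,q12} and {q9} and {q10}.
Stable partition: {q0,q2} | {q4,q5,q12} | {q1,q6} | {q11} | {q9} | {q10} — 6 equivalence classes.
State q1 belongs to the block {q1,q6}, which has 2 states.

2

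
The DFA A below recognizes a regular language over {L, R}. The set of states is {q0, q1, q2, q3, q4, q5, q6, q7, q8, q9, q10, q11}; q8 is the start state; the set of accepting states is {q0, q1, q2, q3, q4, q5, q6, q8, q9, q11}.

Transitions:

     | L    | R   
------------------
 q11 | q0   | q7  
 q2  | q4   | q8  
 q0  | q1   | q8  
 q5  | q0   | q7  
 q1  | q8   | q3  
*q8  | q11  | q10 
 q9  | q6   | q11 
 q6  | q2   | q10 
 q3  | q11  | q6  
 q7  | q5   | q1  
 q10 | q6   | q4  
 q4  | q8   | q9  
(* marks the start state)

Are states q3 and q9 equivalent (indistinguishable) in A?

Yes

Every state is reachable, so we keep all 12.
P0 = {q0,q1,q2,q3,q4,q5,q6,q8,q9,q11} | {q7,q10}.
Refine {q0,q1,q2,q3,q4,q5,q6,q8,q9,q11} on symbol R: members go to different blocks, giving {q0,q1,q2,q3,q4,q9} and {q5,q6,q8,q11}.
Split {q0,q1,q2,q3,q4,q9} by δ(·,L) → {q1,q3,q4,q9} and {q0,q2}.
Split {q1,q3,q4,q9} by δ(·,R) → {q1,q4} and {q3,q9}.
Split {q5,q6,q8,q11} by δ(·,L) → {q5,q6,q11} and {q8}.
No further refinement is possible. Final partition (6 blocks): {q1,q4} | {q7,q10} | {q5,q6,q11} | {q0,q2} | {q3,q9} | {q8}.
q3 and q9 lie in the same block of the stable partition, so they are equivalent — no string distinguishes them.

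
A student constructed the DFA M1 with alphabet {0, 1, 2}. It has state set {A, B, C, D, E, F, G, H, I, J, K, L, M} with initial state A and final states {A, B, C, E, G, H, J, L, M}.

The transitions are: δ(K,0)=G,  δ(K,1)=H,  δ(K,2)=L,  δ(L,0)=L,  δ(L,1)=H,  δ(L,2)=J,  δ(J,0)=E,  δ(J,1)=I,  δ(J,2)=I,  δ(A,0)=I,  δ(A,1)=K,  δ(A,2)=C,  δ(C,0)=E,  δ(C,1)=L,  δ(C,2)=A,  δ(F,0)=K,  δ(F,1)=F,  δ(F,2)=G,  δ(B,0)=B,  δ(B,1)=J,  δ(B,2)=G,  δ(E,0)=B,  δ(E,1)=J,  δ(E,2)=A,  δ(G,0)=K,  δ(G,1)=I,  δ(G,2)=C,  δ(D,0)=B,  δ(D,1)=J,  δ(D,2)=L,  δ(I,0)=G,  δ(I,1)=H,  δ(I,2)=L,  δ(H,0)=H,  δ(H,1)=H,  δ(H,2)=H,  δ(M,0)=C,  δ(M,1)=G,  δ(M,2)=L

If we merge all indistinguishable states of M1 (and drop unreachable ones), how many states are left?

First remove the unreachable states {D,F,M}; 10 states remain.
P0 = {A,B,C,E,G,H,J,L} | {I,K}.
Refine {A,B,C,E,G,H,J,L} on symbol 0: members go to different blocks, giving {B,C,E,H,J,L} and {A,G}.
Split {B,C,E,H,J,L} by δ(·,1) → {B,C,E,H,L} and {J}.
Split {B,C,E,H,L} by δ(·,1) → {C,H,L} and {B,E}.
Split {C,H,L} by δ(·,0) → {H,L} and {C}.
On input 2, block {H,L} splits into {H} and {L}.
No further refinement is possible. Final partition (7 blocks): {H} | {I,K} | {A,G} | {J} | {B,E} | {C} | {L}.

7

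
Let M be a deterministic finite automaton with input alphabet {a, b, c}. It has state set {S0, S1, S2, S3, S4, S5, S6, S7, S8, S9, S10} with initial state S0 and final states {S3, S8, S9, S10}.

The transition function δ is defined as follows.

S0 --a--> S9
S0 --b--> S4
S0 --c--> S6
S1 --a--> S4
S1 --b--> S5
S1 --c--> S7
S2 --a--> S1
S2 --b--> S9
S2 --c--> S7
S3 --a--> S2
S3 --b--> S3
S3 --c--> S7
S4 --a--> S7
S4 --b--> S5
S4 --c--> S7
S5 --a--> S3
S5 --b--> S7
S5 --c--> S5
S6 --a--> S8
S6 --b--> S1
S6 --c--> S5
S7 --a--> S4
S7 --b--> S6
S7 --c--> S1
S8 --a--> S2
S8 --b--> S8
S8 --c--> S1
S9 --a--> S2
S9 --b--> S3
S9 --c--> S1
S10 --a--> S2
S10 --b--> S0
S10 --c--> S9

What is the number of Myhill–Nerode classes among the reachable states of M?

4

States {S10} cannot be reached from the start state, so discard them.
Initial partition by acceptance: {S3,S8,S9} | {S0,S1,S2,S4,S5,S6,S7}.
Refine {S0,S1,S2,S4,S5,S6,S7} on symbol a: members go to different blocks, giving {S1,S2,S4,S7} and {S0,S5,S6}.
Split {S1,S2,S4,S7} by δ(·,b) → {S1,S4,S7} and {S2}.
The partition is now stable with 4 blocks: {S3,S8,S9} | {S1,S4,S7} | {S0,S5,S6} | {S2}.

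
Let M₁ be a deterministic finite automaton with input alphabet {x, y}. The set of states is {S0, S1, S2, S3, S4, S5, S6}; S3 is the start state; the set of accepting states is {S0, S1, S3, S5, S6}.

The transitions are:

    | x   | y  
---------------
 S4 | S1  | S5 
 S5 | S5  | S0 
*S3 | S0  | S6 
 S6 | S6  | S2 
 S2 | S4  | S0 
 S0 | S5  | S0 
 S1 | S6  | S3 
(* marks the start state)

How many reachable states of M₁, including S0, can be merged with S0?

2

All states are reachable from the start state.
Initial partition by acceptance: {S0,S1,S3,S5,S6} | {S2,S4}.
On input y, block {S0,S1,S3,S5,S6} splits into {S0,S1,S3,S5} and {S6}.
On input x, block {S0,S1,S3,S5} splits into {S0,S3,S5} and {S1}.
Split {S0,S3,S5} by δ(·,y) → {S0,S5} and {S3}.
Refine {S2,S4} on symbol x: members go to different blocks, giving {S2} and {S4}.
Stable partition: {S0,S5} | {S2} | {S6} | {S1} | {S3} | {S4} — 6 equivalence classes.
State S0 belongs to the block {S0,S5}, which has 2 states.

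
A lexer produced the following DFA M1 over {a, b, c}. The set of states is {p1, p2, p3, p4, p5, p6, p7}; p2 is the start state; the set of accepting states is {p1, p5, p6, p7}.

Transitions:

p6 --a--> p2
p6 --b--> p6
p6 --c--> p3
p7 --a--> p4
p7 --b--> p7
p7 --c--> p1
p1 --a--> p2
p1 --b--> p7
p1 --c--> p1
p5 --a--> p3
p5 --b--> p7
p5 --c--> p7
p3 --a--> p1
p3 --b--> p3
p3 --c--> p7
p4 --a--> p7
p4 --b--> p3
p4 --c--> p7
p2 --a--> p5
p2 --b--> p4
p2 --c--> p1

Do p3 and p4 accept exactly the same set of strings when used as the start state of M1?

Reachable states from the start: {p1,p2,p3,p4,p5,p7}. Unreachable: {p6} — drop them.
Initial partition by acceptance: {p1,p5,p7} | {p2,p3,p4}.
The partition is now stable with 2 blocks: {p1,p5,p7} | {p2,p3,p4}.
p3 and p4 lie in the same block of the stable partition, so they are equivalent — no string distinguishes them.

Yes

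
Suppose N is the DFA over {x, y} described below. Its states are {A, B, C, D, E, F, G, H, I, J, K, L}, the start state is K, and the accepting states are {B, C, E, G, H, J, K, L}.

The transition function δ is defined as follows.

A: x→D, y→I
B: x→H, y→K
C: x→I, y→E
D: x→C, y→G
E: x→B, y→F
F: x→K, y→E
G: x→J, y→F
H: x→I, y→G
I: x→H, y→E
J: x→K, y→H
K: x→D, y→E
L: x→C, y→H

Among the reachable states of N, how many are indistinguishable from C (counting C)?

3

States {A,L} cannot be reached from the start state, so discard them.
P0 = {B,C,E,G,H,J,K} | {D,F,I}.
On input x, block {B,C,E,G,H,J,K} splits into {B,E,G,J} and {C,H,K}.
On input x, block {B,E,G,J} splits into {B,J} and {E,G}.
The partition is now stable with 4 blocks: {B,J} | {D,F,I} | {C,H,K} | {E,G}.
State C belongs to the block {C,H,K}, which has 3 states.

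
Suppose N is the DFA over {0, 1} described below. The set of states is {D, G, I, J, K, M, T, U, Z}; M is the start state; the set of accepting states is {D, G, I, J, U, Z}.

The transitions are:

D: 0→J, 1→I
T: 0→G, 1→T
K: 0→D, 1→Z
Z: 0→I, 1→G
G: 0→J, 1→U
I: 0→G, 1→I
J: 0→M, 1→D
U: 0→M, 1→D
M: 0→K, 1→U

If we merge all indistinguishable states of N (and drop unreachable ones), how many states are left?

7

First remove the unreachable states {T}; 8 states remain.
P0 = {D,G,I,J,U,Z} | {K,M}.
Refine {D,G,I,J,U,Z} on symbol 0: members go to different blocks, giving {D,G,I,Z} and {J,U}.
Refine {D,G,I,Z} on symbol 0: members go to different blocks, giving {D,G} and {I,Z}.
On input 1, block {D,G} splits into {G} and {D}.
On input 0, block {K,M} splits into {K} and {M}.
On input 0, block {I,Z} splits into {I} and {Z}.
The partition is now stable with 7 blocks: {G} | {K} | {J,U} | {I} | {D} | {M} | {Z}.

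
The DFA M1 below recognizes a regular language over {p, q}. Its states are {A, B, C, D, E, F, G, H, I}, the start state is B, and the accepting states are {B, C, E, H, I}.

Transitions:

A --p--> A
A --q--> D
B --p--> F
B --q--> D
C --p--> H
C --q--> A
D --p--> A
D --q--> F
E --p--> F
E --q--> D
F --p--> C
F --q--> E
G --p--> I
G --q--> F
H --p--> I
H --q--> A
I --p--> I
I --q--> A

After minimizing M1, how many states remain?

States {G} cannot be reached from the start state, so discard them.
Initial partition by acceptance: {B,C,E,H,I} | {A,D,F}.
Split {B,C,E,H,I} by δ(·,p) → {C,H,I} and {B,E}.
On input p, block {A,D,F} splits into {A,D} and {F}.
On input q, block {A,D} splits into {A} and {D}.
The partition is now stable with 5 blocks: {C,H,I} | {A} | {B,E} | {F} | {D}.

5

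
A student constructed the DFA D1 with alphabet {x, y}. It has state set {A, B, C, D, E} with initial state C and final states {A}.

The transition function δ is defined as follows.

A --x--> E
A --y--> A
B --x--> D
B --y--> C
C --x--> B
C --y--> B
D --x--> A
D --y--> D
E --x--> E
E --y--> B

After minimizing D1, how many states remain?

5

Every state is reachable, so we keep all 5.
Start with accepting vs non-accepting: {A} | {B,C,D,E}.
Split {B,C,D,E} by δ(·,x) → {B,C,E} and {D}.
Refine {B,C,E} on symbol x: members go to different blocks, giving {C,E} and {B}.
On input x, block {C,E} splits into {C} and {E}.
The partition is now stable with 5 blocks: {A} | {C} | {D} | {B} | {E}.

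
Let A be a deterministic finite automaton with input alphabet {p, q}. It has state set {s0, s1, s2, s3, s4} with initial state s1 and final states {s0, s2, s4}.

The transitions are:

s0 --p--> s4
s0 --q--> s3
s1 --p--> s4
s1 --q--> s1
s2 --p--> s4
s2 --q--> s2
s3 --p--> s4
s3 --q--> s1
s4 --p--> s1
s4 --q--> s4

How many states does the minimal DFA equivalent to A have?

First remove the unreachable states {s0,s2,s3}; 2 states remain.
P0 = {s4} | {s1}.
Stable partition: {s4} | {s1} — 2 equivalence classes.

2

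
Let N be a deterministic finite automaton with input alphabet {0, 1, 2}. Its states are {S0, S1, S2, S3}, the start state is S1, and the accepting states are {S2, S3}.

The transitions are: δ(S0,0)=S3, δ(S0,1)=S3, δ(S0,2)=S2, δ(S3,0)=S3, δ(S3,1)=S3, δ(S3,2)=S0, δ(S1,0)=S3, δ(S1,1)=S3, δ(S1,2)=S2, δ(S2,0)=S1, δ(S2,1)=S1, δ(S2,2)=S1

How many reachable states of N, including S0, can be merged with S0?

All states are reachable from the start state.
Initial partition by acceptance: {S2,S3} | {S0,S1}.
Split {S2,S3} by δ(·,0) → {S2} and {S3}.
The partition is now stable with 3 blocks: {S2} | {S0,S1} | {S3}.
State S0 belongs to the block {S0,S1}, which has 2 states.

2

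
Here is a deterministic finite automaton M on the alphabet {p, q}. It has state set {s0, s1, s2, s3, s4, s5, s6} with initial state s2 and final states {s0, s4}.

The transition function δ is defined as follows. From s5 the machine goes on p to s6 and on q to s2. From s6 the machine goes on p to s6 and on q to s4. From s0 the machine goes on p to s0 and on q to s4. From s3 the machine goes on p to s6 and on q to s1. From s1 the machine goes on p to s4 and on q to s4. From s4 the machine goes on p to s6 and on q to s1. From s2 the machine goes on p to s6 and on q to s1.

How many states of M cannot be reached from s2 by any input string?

No path from s2 leads to s0, s3, s5; the other 4 states are all reachable.

3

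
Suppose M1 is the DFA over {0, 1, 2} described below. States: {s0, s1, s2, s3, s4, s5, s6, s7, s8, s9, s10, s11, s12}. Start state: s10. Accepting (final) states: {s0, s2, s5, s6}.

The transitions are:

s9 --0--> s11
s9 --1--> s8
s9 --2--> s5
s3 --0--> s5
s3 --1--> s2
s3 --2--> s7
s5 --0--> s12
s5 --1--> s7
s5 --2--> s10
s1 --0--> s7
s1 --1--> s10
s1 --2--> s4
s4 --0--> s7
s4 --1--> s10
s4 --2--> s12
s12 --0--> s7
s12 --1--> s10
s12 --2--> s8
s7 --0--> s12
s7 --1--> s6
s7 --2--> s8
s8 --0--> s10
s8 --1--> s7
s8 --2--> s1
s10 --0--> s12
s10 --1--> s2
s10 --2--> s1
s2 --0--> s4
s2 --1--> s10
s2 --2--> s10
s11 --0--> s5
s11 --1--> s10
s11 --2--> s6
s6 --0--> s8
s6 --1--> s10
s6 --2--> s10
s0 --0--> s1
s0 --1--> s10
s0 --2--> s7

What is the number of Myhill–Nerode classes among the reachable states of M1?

Reachable states from the start: {s1,s2,s4,s6,s7,s8,s10,s12}. Unreachable: {s0,s3,s5,s9,s11} — drop them.
P0 = {s2,s6} | {s1,s4,s7,s8,s10,s12}.
Split {s1,s4,s7,s8,s10,s12} by δ(·,1) → {s1,s4,s8,s12} and {s7,s10}.
The partition is now stable with 3 blocks: {s2,s6} | {s1,s4,s8,s12} | {s7,s10}.

3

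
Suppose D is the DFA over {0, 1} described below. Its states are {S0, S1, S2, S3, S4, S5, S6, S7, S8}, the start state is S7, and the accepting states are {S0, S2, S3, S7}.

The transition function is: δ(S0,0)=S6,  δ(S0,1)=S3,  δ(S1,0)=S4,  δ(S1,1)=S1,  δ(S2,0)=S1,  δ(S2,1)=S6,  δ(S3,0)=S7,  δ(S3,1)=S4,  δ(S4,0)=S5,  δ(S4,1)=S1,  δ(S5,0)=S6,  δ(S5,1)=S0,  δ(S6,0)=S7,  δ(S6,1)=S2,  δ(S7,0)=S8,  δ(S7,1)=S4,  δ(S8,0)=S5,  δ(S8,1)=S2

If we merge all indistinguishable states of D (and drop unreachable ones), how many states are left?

Every state is reachable, so we keep all 9.
Start with accepting vs non-accepting: {S0,S2,S3,S7} | {S1,S4,S5,S6,S8}.
Split {S0,S2,S3,S7} by δ(·,0) → {S0,S2,S7} and {S3}.
On input 1, block {S0,S2,S7} splits into {S2,S7} and {S0}.
On input 0, block {S1,S4,S5,S6,S8} splits into {S1,S4,S5,S8} and {S6}.
Refine {S2,S7} on symbol 1: members go to different blocks, giving {S2} and {S7}.
On input 0, block {S1,S4,S5,S8} splits into {S1,S4,S8} and {S5}.
On input 0, block {S1,S4,S8} splits into {S4,S8} and {S1}.
Split {S4,S8} by δ(·,1) → {S4} and {S8}.
Stable partition: {S2} | {S4} | {S3} | {S0} | {S6} | {S7} | {S5} | {S1} | {S8} — 9 equivalence classes.

9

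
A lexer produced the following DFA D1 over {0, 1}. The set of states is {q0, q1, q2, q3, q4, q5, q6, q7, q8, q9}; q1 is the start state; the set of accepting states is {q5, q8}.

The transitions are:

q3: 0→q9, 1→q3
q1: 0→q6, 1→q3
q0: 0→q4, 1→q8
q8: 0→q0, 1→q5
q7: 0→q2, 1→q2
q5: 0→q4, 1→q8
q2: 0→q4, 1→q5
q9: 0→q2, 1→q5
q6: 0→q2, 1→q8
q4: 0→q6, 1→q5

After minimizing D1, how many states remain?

States {q7} cannot be reached from the start state, so discard them.
Start with accepting vs non-accepting: {q5,q8} | {q0,q1,q2,q3,q4,q6,q9}.
Split {q0,q1,q2,q3,q4,q6,q9} by δ(·,1) → {q0,q2,q4,q6,q9} and {q1,q3}.
No further refinement is possible. Final partition (3 blocks): {q5,q8} | {q0,q2,q4,q6,q9} | {q1,q3}.

3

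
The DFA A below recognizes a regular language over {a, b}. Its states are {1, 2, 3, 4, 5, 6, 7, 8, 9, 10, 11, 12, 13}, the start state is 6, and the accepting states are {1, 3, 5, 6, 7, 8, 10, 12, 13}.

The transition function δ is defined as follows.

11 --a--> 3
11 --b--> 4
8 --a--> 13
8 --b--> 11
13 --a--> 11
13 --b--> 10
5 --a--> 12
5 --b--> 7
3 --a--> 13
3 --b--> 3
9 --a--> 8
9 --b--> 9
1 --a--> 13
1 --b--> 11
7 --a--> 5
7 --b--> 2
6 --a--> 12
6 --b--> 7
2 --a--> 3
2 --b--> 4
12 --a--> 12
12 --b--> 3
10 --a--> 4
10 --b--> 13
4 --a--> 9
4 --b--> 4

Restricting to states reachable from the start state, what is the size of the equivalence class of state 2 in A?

Reachable states from the start: {2,3,4,5,6,7,8,9,10,11,12,13}. Unreachable: {1} — drop them.
Initial partition by acceptance: {3,5,6,7,8,10,12,13} | {2,4,9,11}.
Refine {3,5,6,7,8,10,12,13} on symbol a: members go to different blocks, giving {3,5,6,7,8,12} and {10,13}.
On input a, block {3,5,6,7,8,12} splits into {5,6,7,12} and {3,8}.
Split {5,6,7,12} by δ(·,b) → {5,6} and {7} and {12}.
Split {2,4,9,11} by δ(·,a) → {2,9,11} and {4}.
Split {2,9,11} by δ(·,b) → {2,11} and {9}.
Refine {10,13} on symbol a: members go to different blocks, giving {10} and {13}.
Split {3,8} by δ(·,b) → {3} and {8}.
No further refinement is possible. Final partition (10 blocks): {5,6} | {2,11} | {10} | {3} | {7} | {12} | {4} | {9} | {13} | {8}.
The equivalence class containing 2 is {2,11}, of size 2.

2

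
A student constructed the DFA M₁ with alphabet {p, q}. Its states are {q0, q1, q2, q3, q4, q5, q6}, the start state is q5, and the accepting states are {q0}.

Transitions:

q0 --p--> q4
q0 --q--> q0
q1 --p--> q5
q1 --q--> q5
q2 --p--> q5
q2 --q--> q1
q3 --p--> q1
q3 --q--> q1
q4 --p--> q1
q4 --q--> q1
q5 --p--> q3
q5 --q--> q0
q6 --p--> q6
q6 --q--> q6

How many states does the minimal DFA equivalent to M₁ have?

4

First remove the unreachable states {q2,q6}; 5 states remain.
Initial partition by acceptance: {q0} | {q1,q3,q4,q5}.
Split {q1,q3,q4,q5} by δ(·,q) → {q1,q3,q4} and {q5}.
On input p, block {q1,q3,q4} splits into {q3,q4} and {q1}.
The partition is now stable with 4 blocks: {q0} | {q3,q4} | {q5} | {q1}.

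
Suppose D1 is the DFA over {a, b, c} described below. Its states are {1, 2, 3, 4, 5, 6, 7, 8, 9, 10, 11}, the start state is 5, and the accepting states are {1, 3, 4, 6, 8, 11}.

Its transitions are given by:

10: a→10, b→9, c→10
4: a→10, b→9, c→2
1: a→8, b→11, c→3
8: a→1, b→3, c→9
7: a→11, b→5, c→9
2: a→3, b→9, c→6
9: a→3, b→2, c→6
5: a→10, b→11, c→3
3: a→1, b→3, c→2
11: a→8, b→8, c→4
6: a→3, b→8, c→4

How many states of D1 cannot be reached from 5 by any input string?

BFS from 5 reaches {1, 2, 3, 4, 5, 6, 8, 9, 10, 11}; the 1 state(s) 7 are never visited.

1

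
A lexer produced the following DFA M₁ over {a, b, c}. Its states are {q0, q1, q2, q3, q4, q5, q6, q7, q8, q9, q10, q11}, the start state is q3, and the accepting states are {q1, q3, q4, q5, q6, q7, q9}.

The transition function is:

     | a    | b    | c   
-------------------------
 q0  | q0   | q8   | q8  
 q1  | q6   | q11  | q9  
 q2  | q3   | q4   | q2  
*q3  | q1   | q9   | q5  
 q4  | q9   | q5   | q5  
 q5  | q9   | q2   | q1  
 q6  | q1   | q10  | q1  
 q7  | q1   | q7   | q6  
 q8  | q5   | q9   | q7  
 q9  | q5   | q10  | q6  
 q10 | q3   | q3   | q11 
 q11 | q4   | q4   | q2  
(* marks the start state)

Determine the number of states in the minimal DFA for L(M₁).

First remove the unreachable states {q0,q7,q8}; 9 states remain.
P0 = {q1,q3,q4,q5,q6,q9} | {q2,q10,q11}.
Refine {q1,q3,q4,q5,q6,q9} on symbol b: members go to different blocks, giving {q1,q5,q6,q9} and {q3,q4}.
The partition is now stable with 3 blocks: {q1,q5,q6,q9} | {q2,q10,q11} | {q3,q4}.

3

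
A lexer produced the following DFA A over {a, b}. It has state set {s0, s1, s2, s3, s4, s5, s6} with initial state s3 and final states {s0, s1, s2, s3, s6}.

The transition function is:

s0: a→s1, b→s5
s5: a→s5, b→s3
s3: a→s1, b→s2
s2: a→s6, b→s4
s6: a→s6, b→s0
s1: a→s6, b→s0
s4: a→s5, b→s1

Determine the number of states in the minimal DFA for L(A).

All states are reachable from the start state.
Initial partition by acceptance: {s0,s1,s2,s3,s6} | {s4,s5}.
Split {s0,s1,s2,s3,s6} by δ(·,b) → {s1,s3,s6} and {s0,s2}.
The partition is now stable with 3 blocks: {s1,s3,s6} | {s4,s5} | {s0,s2}.

3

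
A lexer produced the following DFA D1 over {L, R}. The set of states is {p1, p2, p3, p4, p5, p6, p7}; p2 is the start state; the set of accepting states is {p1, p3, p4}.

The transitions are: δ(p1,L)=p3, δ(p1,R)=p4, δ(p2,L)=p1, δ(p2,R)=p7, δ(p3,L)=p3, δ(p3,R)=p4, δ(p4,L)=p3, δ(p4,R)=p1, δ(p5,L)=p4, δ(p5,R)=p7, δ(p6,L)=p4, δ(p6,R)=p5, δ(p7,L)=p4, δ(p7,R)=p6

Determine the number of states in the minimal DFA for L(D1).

P0 = {p1,p3,p4} | {p2,p5,p6,p7}.
The partition is now stable with 2 blocks: {p1,p3,p4} | {p2,p5,p6,p7}.

2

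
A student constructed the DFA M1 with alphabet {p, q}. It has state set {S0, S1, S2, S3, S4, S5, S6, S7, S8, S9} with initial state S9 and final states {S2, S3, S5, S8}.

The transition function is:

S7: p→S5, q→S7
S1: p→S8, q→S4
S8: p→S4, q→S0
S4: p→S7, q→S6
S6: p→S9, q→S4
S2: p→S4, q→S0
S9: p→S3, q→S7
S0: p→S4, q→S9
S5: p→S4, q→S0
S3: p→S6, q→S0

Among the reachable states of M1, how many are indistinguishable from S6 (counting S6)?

First remove the unreachable states {S1,S2,S8}; 7 states remain.
Start with accepting vs non-accepting: {S3,S5} | {S0,S4,S6,S7,S9}.
Split {S0,S4,S6,S7,S9} by δ(·,p) → {S0,S4,S6} and {S7,S9}.
Refine {S0,S4,S6} on symbol p: members go to different blocks, giving {S4,S6} and {S0}.
The partition is now stable with 4 blocks: {S3,S5} | {S4,S6} | {S7,S9} | {S0}.
State S6 belongs to the block {S4,S6}, which has 2 states.

2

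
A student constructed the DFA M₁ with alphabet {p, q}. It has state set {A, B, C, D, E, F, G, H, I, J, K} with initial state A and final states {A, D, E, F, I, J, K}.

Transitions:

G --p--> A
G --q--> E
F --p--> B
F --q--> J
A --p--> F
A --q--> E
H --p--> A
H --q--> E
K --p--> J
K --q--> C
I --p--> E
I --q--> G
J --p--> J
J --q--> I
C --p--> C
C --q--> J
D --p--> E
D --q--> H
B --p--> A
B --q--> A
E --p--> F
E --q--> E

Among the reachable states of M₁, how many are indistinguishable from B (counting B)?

Reachable states from the start: {A,B,E,F,G,I,J}. Unreachable: {C,D,H,K} — drop them.
Start with accepting vs non-accepting: {A,E,F,I,J} | {B,G}.
On input p, block {A,E,F,I,J} splits into {A,E,I,J} and {F}.
Refine {A,E,I,J} on symbol p: members go to different blocks, giving {A,E} and {I,J}.
On input p, block {I,J} splits into {I} and {J}.
Stable partition: {A,E} | {B,G} | {F} | {I} | {J} — 5 equivalence classes.
The equivalence class containing B is {B,G}, of size 2.

2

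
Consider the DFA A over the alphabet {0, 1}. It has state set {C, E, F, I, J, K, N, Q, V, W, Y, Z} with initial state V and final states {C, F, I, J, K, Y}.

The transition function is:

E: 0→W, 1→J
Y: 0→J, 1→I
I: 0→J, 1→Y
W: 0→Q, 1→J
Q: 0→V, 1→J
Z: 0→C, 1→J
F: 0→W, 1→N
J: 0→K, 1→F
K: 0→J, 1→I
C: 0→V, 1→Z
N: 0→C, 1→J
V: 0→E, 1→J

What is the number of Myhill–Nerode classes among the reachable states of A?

5

Start with accepting vs non-accepting: {C,F,I,J,K,Y} | {E,N,Q,V,W,Z}.
Refine {C,F,I,J,K,Y} on symbol 0: members go to different blocks, giving {I,J,K,Y} and {C,F}.
Split {I,J,K,Y} by δ(·,1) → {I,K,Y} and {J}.
Split {E,N,Q,V,W,Z} by δ(·,0) → {E,Q,V,W} and {N,Z}.
Stable partition: {I,K,Y} | {E,Q,V,W} | {C,F} | {J} | {N,Z} — 5 equivalence classes.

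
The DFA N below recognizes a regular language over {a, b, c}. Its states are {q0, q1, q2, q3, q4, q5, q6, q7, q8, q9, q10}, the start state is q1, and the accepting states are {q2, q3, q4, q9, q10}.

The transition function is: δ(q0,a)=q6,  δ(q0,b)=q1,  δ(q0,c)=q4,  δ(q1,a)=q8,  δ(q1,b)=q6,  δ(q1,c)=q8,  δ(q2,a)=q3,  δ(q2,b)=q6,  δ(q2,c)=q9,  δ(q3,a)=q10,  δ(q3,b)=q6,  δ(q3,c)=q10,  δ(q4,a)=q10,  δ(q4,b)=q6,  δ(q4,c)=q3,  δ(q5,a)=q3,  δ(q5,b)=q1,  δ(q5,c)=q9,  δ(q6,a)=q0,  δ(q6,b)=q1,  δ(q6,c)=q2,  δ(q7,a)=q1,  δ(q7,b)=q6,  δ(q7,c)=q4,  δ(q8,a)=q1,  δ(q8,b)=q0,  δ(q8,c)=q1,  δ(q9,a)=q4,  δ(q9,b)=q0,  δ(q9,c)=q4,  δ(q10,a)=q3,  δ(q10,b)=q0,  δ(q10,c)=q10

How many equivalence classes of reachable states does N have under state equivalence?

3

First remove the unreachable states {q5,q7}; 9 states remain.
Initial partition by acceptance: {q2,q3,q4,q9,q10} | {q0,q1,q6,q8}.
Split {q0,q1,q6,q8} by δ(·,c) → {q0,q6} and {q1,q8}.
The partition is now stable with 3 blocks: {q2,q3,q4,q9,q10} | {q0,q6} | {q1,q8}.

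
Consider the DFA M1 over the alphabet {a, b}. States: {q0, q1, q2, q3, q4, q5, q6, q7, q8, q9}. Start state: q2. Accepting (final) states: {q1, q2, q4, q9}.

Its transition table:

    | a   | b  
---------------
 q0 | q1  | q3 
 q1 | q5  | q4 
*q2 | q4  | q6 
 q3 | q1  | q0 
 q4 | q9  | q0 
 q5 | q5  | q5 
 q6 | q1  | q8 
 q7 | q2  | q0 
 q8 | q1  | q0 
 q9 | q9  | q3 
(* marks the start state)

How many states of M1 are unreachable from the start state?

1

Starting at q2 and following transitions, the reachable set is {q0, q1, q2, q3, q4, q5, q6, q8, q9}. That leaves q7 unreachable — 1 in total.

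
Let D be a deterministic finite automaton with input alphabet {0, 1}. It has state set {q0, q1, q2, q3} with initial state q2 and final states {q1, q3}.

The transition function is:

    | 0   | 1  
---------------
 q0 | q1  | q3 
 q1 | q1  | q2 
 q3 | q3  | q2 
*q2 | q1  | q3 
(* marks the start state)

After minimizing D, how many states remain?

Reachable states from the start: {q1,q2,q3}. Unreachable: {q0} — drop them.
Start with accepting vs non-accepting: {q1,q3} | {q2}.
The partition is now stable with 2 blocks: {q1,q3} | {q2}.

2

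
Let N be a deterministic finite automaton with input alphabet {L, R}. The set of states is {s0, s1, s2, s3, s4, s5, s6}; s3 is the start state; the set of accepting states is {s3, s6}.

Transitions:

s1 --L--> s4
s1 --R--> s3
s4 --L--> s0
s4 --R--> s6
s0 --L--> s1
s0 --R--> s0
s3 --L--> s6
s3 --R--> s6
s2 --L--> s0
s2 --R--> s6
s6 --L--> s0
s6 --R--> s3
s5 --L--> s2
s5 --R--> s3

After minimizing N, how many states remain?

5

States {s2,s5} cannot be reached from the start state, so discard them.
Start with accepting vs non-accepting: {s3,s6} | {s0,s1,s4}.
Refine {s3,s6} on symbol L: members go to different blocks, giving {s3} and {s6}.
Refine {s0,s1,s4} on symbol R: members go to different blocks, giving {s0} and {s1} and {s4}.
No further refinement is possible. Final partition (5 blocks): {s3} | {s0} | {s6} | {s1} | {s4}.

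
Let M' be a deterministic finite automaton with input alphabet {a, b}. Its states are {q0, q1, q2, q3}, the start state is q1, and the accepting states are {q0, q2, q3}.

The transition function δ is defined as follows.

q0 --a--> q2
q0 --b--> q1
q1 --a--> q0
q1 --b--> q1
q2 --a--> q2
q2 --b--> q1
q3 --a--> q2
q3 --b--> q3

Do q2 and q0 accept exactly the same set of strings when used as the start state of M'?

Reachable states from the start: {q0,q1,q2}. Unreachable: {q3} — drop them.
P0 = {q0,q2} | {q1}.
No further refinement is possible. Final partition (2 blocks): {q0,q2} | {q1}.
q2 and q0 lie in the same block of the stable partition, so they are equivalent — no string distinguishes them.

Yes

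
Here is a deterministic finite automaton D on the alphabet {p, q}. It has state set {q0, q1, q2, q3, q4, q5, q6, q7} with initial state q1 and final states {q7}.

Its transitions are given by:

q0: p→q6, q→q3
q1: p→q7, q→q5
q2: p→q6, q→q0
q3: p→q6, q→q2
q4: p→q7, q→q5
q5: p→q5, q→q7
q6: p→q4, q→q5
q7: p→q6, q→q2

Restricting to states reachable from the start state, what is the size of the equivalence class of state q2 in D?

All states are reachable from the start state.
Initial partition by acceptance: {q7} | {q0,q1,q2,q3,q4,q5,q6}.
Split {q0,q1,q2,q3,q4,q5,q6} by δ(·,p) → {q0,q2,q3,q5,q6} and {q1,q4}.
Refine {q0,q2,q3,q5,q6} on symbol p: members go to different blocks, giving {q0,q2,q3,q5} and {q6}.
On input p, block {q0,q2,q3,q5} splits into {q0,q2,q3} and {q5}.
Stable partition: {q7} | {q0,q2,q3} | {q1,q4} | {q6} | {q5} — 5 equivalence classes.
State q2 belongs to the block {q0,q2,q3}, which has 3 states.

3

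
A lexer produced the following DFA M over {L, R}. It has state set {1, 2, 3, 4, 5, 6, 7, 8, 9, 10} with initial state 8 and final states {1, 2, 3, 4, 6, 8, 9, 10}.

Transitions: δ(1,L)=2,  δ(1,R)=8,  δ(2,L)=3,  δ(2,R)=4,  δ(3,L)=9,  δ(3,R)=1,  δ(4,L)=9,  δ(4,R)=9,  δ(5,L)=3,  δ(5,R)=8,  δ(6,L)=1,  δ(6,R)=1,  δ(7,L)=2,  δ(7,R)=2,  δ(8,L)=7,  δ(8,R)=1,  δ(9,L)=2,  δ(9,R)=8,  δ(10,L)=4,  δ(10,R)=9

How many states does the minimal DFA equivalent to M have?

States {5,6,10} cannot be reached from the start state, so discard them.
P0 = {1,2,3,4,8,9} | {7}.
Refine {1,2,3,4,8,9} on symbol L: members go to different blocks, giving {1,2,3,4,9} and {8}.
Refine {1,2,3,4,9} on symbol R: members go to different blocks, giving {2,3,4} and {1,9}.
On input L, block {2,3,4} splits into {3,4} and {2}.
The partition is now stable with 5 blocks: {3,4} | {7} | {8} | {1,9} | {2}.

5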